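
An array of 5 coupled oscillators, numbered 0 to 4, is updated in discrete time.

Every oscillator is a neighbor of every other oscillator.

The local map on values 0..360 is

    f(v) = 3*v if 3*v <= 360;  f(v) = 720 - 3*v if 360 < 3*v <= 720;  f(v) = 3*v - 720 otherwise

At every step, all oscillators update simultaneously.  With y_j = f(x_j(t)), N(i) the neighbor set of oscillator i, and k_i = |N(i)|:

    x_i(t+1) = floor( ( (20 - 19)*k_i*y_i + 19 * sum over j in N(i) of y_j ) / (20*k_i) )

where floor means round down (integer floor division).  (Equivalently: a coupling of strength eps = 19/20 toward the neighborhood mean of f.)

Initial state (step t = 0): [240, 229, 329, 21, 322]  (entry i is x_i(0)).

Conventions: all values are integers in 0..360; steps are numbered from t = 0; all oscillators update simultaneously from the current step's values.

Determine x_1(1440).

Simulating step by step:
t=0: [240, 229, 329, 21, 322]
t=1: [144, 138, 94, 132, 98]
t=2: [300, 297, 301, 294, 299]
t=3: [173, 175, 173, 176, 174]
t=4: [196, 197, 196, 198, 197]
t=5: [129, 129, 129, 130, 129]
t=6: [332, 332, 332, 332, 332]
t=7: [276, 276, 276, 276, 276]
t=8: [108, 108, 108, 108, 108]
t=9: [324, 324, 324, 324, 324]
t=10: [252, 252, 252, 252, 252]
t=11: [36, 36, 36, 36, 36]
t=12: [108, 108, 108, 108, 108]

Answer: x_1(1440) = 108
Key observation: The state at step 8, [108, 108, 108, 108, 108], reappears at step 12: the system is in a cycle of period 4 from step 8 on.  Therefore the state at step 1440 equals the state at step 8 + ((1440 - 8) mod 4) = 8, which is [108, 108, 108, 108, 108].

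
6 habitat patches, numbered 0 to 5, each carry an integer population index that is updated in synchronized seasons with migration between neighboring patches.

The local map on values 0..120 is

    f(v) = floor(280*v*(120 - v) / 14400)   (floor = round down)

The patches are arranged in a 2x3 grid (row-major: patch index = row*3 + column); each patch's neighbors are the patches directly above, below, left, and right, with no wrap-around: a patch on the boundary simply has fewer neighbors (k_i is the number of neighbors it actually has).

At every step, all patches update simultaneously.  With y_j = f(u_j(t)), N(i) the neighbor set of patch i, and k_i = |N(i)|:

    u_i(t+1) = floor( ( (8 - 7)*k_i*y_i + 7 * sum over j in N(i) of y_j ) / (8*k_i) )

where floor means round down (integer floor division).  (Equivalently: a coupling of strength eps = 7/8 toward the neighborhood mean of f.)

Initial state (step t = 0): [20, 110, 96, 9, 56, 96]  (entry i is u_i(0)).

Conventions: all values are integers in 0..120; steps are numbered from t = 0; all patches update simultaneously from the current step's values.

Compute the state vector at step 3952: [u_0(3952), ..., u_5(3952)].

Simulating step by step:
t=0: [20, 110, 96, 9, 56, 96]
t=1: [22, 46, 33, 49, 33, 54]
t=2: [63, 52, 65, 50, 65, 56]
t=3: [68, 68, 68, 68, 68, 69]
t=4: [68, 68, 68, 68, 68, 68]
t=5: [68, 68, 68, 68, 68, 68]

Answer: [68, 68, 68, 68, 68, 68]
Key observation: The state at step 4, [68, 68, 68, 68, 68, 68], reappears at step 5: the system is in a cycle of period 1 from step 4 on.  Therefore the state at step 3952 equals the state at step 4 + ((3952 - 4) mod 1) = 4, which is [68, 68, 68, 68, 68, 68].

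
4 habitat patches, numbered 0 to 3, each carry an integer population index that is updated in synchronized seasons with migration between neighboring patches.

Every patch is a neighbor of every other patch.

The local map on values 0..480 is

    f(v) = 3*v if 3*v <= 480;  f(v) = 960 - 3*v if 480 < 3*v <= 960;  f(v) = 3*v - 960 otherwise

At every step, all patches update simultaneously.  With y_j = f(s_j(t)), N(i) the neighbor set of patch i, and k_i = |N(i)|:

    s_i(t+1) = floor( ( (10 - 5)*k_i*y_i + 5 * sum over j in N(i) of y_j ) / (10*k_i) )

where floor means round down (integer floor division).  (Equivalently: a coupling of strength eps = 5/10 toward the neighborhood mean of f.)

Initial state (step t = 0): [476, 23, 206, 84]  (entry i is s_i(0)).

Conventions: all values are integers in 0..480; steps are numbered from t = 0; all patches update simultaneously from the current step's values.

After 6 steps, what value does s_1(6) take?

Simulating step by step:
t=0: [476, 23, 206, 84]
t=1: [344, 211, 302, 272]
t=2: [123, 208, 117, 147]
t=3: [372, 361, 366, 396]
t=4: [159, 148, 153, 183]
t=5: [457, 446, 451, 435]
t=6: [391, 380, 385, 369]

Answer: s_1(6) = 380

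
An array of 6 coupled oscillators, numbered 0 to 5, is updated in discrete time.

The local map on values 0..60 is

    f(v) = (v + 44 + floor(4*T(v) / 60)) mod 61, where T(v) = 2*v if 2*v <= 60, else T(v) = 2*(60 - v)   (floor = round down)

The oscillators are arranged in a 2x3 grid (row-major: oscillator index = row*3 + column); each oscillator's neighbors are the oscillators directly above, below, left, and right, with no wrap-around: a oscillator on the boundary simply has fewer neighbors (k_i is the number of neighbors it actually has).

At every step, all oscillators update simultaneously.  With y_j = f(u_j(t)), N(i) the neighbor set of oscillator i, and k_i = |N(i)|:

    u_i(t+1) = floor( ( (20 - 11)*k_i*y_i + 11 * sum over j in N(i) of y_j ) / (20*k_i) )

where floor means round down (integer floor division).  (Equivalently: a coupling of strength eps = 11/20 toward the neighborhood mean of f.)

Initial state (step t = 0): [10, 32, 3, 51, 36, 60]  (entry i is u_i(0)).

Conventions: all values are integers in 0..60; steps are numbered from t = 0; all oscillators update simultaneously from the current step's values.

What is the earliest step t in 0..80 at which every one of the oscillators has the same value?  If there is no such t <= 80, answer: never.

Simulating step by step:
t=0: [10, 32, 3, 51, 36, 60]  (not all equal)
t=1: [39, 30, 37, 36, 27, 38]  (not all equal)
t=2: [21, 18, 21, 20, 17, 20]  (not all equal)
t=3: [4, 3, 4, 4, 3, 4]  (not all equal)
t=4: [47, 47, 47, 47, 47, 47]  (all equal)

Answer: 4
Key observation: Synchronization is absorbing here: once all oscillators are equal they stay equal, and step 4 is the first all-equal step.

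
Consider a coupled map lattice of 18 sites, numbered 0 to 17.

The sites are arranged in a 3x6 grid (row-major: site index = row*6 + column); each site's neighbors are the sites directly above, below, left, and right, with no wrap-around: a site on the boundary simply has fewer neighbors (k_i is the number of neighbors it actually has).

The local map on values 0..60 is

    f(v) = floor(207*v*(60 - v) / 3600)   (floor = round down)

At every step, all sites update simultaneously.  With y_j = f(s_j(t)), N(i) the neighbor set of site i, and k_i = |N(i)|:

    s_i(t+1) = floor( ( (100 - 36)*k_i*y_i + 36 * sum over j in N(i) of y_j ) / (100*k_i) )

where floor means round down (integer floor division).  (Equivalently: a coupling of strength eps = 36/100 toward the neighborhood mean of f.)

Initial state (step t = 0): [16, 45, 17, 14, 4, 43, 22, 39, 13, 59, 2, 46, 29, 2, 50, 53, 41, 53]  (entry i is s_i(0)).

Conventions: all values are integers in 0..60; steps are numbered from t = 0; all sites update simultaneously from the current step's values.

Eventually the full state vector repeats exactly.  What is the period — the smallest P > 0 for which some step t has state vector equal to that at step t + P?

Answer: 4
Key observation: The state at step 12, [51, 50, 50, 50, 50, 50, 51, 50, 50, 50, 50, 50, 51, 50, 50, 50, 50, 51], reappears at step 16 — and no state repeats earlier — so the cycle the system enters has period 4.

Derivation:
t=0: [16, 45, 17, 14, 4, 43, 22, 39, 13, 59, 2, 46, 29, 2, 50, 53, 41, 53]
t=1: [41, 39, 40, 30, 17, 35, 47, 41, 33, 10, 12, 31, 42, 18, 25, 22, 33, 28]
t=2: [42, 46, 47, 46, 42, 48, 38, 44, 47, 34, 36, 48, 41, 43, 49, 46, 48, 51]
t=3: [42, 37, 35, 39, 41, 34, 45, 40, 36, 46, 45, 34, 44, 40, 32, 37, 34, 28]
t=4: [43, 47, 49, 45, 44, 48, 39, 45, 47, 40, 40, 48, 40, 45, 49, 47, 48, 50]
t=5: [41, 35, 32, 38, 39, 34, 45, 38, 35, 43, 43, 33, 44, 38, 32, 35, 34, 29]
t=6: [44, 49, 50, 47, 46, 49, 40, 47, 49, 43, 43, 49, 41, 47, 50, 49, 49, 50]
t=7: [39, 31, 29, 35, 36, 31, 43, 35, 31, 39, 39, 31, 42, 35, 29, 31, 31, 28]
t=8: [46, 50, 50, 49, 49, 50, 43, 49, 50, 47, 47, 50, 44, 49, 50, 50, 50, 51]
t=9: [36, 29, 28, 30, 30, 28, 39, 30, 28, 33, 33, 28, 38, 30, 28, 28, 28, 26]
t=10: [49, 50, 51, 51, 51, 51, 47, 50, 51, 51, 51, 50, 48, 50, 51, 51, 50, 50]
t=11: [30, 28, 26, 26, 26, 26, 33, 28, 26, 26, 26, 27, 32, 28, 26, 26, 27, 28]
t=12: [51, 50, 50, 50, 50, 50, 51, 50, 50, 50, 50, 50, 51, 50, 50, 50, 50, 51]
t=13: [26, 27, 28, 28, 28, 28, 26, 27, 28, 28, 28, 27, 26, 27, 28, 28, 27, 26]
t=14: [50, 50, 51, 51, 51, 51, 50, 50, 51, 51, 51, 50, 50, 50, 51, 51, 50, 50]
t=15: [28, 27, 26, 26, 26, 26, 28, 27, 26, 26, 26, 27, 28, 27, 26, 26, 27, 28]
t=16: [51, 50, 50, 50, 50, 50, 51, 50, 50, 50, 50, 50, 51, 50, 50, 50, 50, 51]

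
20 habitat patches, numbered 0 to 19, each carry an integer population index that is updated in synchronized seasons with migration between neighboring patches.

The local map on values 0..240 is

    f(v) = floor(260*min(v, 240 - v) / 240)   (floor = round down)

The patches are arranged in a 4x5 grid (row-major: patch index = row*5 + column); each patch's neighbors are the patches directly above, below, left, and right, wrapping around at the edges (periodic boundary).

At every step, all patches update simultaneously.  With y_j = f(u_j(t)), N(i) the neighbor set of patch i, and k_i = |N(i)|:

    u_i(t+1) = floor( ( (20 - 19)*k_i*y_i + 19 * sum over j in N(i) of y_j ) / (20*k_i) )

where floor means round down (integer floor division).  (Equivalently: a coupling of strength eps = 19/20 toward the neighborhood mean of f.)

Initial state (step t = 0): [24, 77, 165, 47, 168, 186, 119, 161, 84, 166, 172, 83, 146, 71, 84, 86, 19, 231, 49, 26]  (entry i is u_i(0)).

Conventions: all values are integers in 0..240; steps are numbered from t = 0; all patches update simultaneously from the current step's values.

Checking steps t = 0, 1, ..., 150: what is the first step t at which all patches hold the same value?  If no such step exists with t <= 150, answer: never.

Simulating step by step:
t=0: [24, 77, 165, 47, 168, 186, 119, 161, 84, 166, 172, 83, 146, 71, 84, 86, 19, 231, 49, 26]  (not all equal)
t=1: [75, 64, 57, 74, 47, 75, 81, 99, 73, 79, 82, 80, 66, 83, 65, 39, 66, 61, 41, 76]  (not all equal)
t=2: [61, 74, 79, 59, 80, 85, 85, 76, 89, 70, 70, 79, 86, 67, 85, 78, 66, 61, 77, 53]  (not all equal)
t=3: [84, 78, 73, 86, 66, 77, 85, 91, 74, 90, 87, 82, 77, 90, 70, 68, 78, 82, 65, 84]  (not all equal)
t=4: [78, 86, 90, 75, 91, 92, 88, 84, 95, 78, 80, 88, 92, 78, 93, 89, 83, 79, 91, 73]  (not all equal)
t=5: [95, 91, 87, 97, 82, 87, 94, 97, 85, 98, 96, 92, 89, 98, 84, 85, 92, 95, 83, 97]  (not all equal)
t=6: [93, 98, 102, 91, 103, 102, 99, 96, 104, 91, 94, 99, 102, 92, 104, 101, 97, 94, 103, 90]  (not all equal)
t=7: [108, 105, 102, 110, 98, 101, 106, 109, 100, 110, 109, 105, 103, 110, 99, 101, 105, 108, 99, 110]  (not all equal)
t=8: [109, 113, 116, 108, 117, 116, 113, 111, 118, 108, 109, 113, 116, 108, 118, 116, 113, 110, 117, 107]  (not all equal)
t=9: [124, 121, 119, 125, 117, 119, 122, 124, 118, 125, 124, 121, 119, 125, 117, 118, 122, 124, 117, 125]  (not all equal)
t=10: [127, 126, 125, 126, 124, 125, 127, 127, 124, 126, 127, 126, 125, 126, 124, 125, 127, 127, 124, 126]  (not all equal)
t=11: [123, 122, 122, 124, 122, 122, 122, 123, 122, 124, 123, 122, 122, 124, 122, 122, 122, 123, 122, 124]  (not all equal)
t=12: [126, 126, 126, 126, 125, 126, 126, 126, 125, 126, 126, 126, 126, 126, 125, 126, 126, 126, 125, 126]  (not all equal)
t=13: [123, 123, 123, 123, 123, 123, 123, 123, 123, 123, 123, 123, 123, 123, 123, 123, 123, 123, 123, 123]  (all equal)

Answer: 13
Key observation: Synchronization is absorbing here: once all patches are equal they stay equal, and step 13 is the first all-equal step.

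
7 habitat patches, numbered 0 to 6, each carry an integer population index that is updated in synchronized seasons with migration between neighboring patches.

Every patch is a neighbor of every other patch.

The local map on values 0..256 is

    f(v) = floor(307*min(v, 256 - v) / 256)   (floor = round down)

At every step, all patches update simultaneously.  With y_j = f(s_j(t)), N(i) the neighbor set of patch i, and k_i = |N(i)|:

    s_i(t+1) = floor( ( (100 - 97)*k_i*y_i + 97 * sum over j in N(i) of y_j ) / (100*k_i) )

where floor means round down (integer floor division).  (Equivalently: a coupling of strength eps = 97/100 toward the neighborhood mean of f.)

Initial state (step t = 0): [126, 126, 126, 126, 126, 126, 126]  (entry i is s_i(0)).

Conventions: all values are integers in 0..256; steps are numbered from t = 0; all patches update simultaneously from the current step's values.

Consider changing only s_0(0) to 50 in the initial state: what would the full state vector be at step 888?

Answer: [149, 149, 149, 149, 149, 149, 149]
Key observation: The state at step 12, [147, 147, 147, 147, 147, 147, 147], reappears at step 20: the system is in a cycle of period 8 from step 12 on.  Therefore the state at step 888 equals the state at step 12 + ((888 - 12) mod 8) = 16, which is [149, 149, 149, 149, 149, 149, 149].

Derivation:
t=0: [50, 126, 126, 126, 126, 126, 126]
t=1: [148, 136, 136, 136, 136, 136, 136]
t=2: [142, 140, 140, 140, 140, 140, 140]
t=3: [138, 138, 138, 138, 138, 138, 138]
t=4: [141, 141, 141, 141, 141, 141, 141]
t=5: [137, 137, 137, 137, 137, 137, 137]
t=6: [142, 142, 142, 142, 142, 142, 142]
t=7: [136, 136, 136, 136, 136, 136, 136]
t=8: [143, 143, 143, 143, 143, 143, 143]
t=9: [135, 135, 135, 135, 135, 135, 135]
t=10: [145, 145, 145, 145, 145, 145, 145]
t=11: [133, 133, 133, 133, 133, 133, 133]
t=12: [147, 147, 147, 147, 147, 147, 147]
t=13: [130, 130, 130, 130, 130, 130, 130]
t=14: [151, 151, 151, 151, 151, 151, 151]
t=15: [125, 125, 125, 125, 125, 125, 125]
t=16: [149, 149, 149, 149, 149, 149, 149]
t=17: [128, 128, 128, 128, 128, 128, 128]
t=18: [153, 153, 153, 153, 153, 153, 153]
t=19: [123, 123, 123, 123, 123, 123, 123]
t=20: [147, 147, 147, 147, 147, 147, 147]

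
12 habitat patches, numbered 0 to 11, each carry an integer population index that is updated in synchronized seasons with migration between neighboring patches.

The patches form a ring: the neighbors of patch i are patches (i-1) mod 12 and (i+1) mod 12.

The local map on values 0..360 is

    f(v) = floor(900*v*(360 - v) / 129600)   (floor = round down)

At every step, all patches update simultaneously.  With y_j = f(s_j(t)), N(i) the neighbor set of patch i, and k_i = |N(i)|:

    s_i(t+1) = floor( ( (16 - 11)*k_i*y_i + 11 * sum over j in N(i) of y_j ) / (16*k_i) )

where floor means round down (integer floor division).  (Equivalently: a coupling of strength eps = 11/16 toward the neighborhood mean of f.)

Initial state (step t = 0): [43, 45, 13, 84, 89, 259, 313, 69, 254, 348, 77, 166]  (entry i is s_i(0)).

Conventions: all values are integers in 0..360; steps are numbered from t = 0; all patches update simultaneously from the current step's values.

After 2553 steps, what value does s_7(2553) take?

Simulating step by step:
t=0: [43, 45, 13, 84, 89, 259, 313, 69, 254, 348, 77, 166]
t=1: [139, 73, 98, 118, 169, 149, 141, 142, 115, 124, 133, 153]
t=2: [191, 179, 173, 200, 213, 218, 215, 207, 204, 202, 210, 213]
t=3: [221, 224, 223, 220, 217, 215, 216, 218, 220, 219, 218, 219]
t=4: [212, 212, 212, 213, 214, 215, 215, 214, 213, 213, 214, 213]
t=5: [217, 217, 217, 216, 216, 216, 216, 216, 216, 216, 216, 216]
t=6: [215, 215, 215, 215, 216, 216, 216, 216, 216, 216, 216, 215]
t=7: [216, 216, 216, 216, 216, 216, 216, 216, 216, 216, 216, 216]
t=8: [216, 216, 216, 216, 216, 216, 216, 216, 216, 216, 216, 216]

Answer: s_7(2553) = 216
Key observation: The state at step 7, [216, 216, 216, 216, 216, 216, 216, 216, 216, 216, 216, 216], reappears at step 8: the system is in a cycle of period 1 from step 7 on.  Therefore the state at step 2553 equals the state at step 7 + ((2553 - 7) mod 1) = 7, which is [216, 216, 216, 216, 216, 216, 216, 216, 216, 216, 216, 216].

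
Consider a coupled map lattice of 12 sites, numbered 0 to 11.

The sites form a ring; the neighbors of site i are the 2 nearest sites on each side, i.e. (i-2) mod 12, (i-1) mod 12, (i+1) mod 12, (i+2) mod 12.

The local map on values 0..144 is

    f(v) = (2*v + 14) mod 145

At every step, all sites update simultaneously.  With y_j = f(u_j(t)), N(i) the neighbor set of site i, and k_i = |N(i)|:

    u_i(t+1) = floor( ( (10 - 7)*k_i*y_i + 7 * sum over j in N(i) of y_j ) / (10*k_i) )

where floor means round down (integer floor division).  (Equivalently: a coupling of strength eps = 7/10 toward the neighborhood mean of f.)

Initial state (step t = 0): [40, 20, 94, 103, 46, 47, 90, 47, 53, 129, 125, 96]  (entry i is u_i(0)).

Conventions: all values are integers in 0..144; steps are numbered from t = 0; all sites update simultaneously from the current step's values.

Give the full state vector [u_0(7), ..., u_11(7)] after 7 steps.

Simulating step by step:
t=0: [40, 20, 94, 103, 46, 47, 90, 47, 53, 129, 125, 96]
t=1: [79, 66, 74, 79, 82, 91, 92, 103, 106, 109, 106, 87]
t=2: [32, 20, 20, 25, 35, 48, 57, 70, 76, 75, 65, 47]
t=3: [86, 69, 65, 72, 87, 82, 77, 51, 58, 55, 82, 84]
t=4: [50, 43, 61, 43, 50, 44, 63, 89, 90, 92, 68, 46]
t=5: [94, 109, 115, 109, 117, 100, 96, 74, 57, 52, 57, 79]
t=6: [76, 73, 88, 88, 86, 67, 73, 70, 95, 87, 96, 76]
t=7: [31, 27, 34, 31, 31, 20, 24, 23, 40, 39, 43, 30]

Answer: [31, 27, 34, 31, 31, 20, 24, 23, 40, 39, 43, 30]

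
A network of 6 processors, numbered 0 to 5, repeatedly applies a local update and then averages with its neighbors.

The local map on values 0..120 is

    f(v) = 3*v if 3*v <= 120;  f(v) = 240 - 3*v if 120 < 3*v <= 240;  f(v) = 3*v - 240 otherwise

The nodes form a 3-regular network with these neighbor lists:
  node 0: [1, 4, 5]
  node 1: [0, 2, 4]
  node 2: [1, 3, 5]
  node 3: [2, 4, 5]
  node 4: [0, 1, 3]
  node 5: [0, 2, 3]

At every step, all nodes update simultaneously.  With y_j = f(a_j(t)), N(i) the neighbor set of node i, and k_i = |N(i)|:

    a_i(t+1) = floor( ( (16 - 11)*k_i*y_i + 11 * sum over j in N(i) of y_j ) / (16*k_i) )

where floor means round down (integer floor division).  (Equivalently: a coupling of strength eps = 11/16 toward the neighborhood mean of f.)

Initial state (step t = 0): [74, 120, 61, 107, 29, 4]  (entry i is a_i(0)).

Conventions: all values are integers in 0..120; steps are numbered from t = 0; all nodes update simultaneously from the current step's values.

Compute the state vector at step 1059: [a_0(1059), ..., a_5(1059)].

Answer: [60, 60, 41, 41, 60, 41]
Key observation: The state at step 16, [73, 73, 103, 103, 73, 103], reappears at step 25: the system is in a cycle of period 9 from step 16 on.  Therefore the state at step 1059 equals the state at step 16 + ((1059 - 16) mod 9) = 24, which is [60, 60, 41, 41, 60, 41].

Derivation:
t=0: [74, 120, 61, 107, 29, 4]
t=1: [55, 74, 66, 61, 77, 39]
t=2: [56, 34, 57, 56, 37, 76]
t=3: [74, 89, 64, 66, 91, 52]
t=4: [38, 31, 50, 50, 30, 51]
t=5: [97, 96, 90, 89, 96, 94]
t=6: [47, 44, 36, 35, 43, 37]
t=7: [106, 106, 108, 108, 106, 106]
t=8: [78, 79, 81, 81, 79, 80]
t=9: [3, 3, 2, 2, 3, 2]
t=10: [8, 8, 6, 6, 8, 6]
t=11: [22, 22, 19, 19, 22, 19]
t=12: [63, 63, 59, 59, 63, 59]
t=13: [53, 53, 60, 60, 53, 60]
t=14: [76, 76, 64, 64, 76, 64]
t=15: [20, 20, 39, 39, 20, 39]
t=16: [73, 73, 103, 103, 73, 103]
t=17: [32, 32, 58, 58, 32, 58]
t=18: [89, 89, 72, 72, 89, 72]
t=19: [26, 26, 24, 24, 26, 24]
t=20: [76, 76, 73, 73, 76, 73]
t=21: [14, 14, 18, 18, 14, 18]
t=22: [44, 44, 51, 51, 44, 51]
t=23: [103, 103, 91, 91, 103, 91]
t=24: [60, 60, 41, 41, 60, 41]
t=25: [73, 73, 103, 103, 73, 103]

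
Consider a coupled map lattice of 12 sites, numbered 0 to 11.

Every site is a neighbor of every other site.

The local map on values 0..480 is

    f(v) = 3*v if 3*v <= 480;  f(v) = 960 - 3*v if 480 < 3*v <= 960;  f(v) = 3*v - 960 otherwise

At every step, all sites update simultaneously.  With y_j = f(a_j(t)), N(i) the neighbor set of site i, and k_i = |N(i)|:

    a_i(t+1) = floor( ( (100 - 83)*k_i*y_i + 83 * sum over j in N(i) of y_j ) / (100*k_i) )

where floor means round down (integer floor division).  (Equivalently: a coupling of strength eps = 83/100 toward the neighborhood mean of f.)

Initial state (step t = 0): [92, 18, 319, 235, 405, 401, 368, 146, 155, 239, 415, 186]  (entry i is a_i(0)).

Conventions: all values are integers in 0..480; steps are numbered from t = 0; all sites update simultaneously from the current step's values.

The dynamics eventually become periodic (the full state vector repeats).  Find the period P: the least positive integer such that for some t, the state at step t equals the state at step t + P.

Answer: 16
Key observation: The state at step 5, [465, 465, 465, 465, 465, 465, 465, 465, 465, 465, 465, 465], reappears at step 21 — and no state repeats earlier — so the cycle the system enters has period 16.

Derivation:
t=0: [92, 18, 319, 235, 405, 401, 368, 146, 155, 239, 415, 186]
t=1: [257, 236, 231, 255, 255, 254, 244, 272, 275, 254, 258, 269]
t=2: [194, 200, 201, 195, 195, 195, 198, 190, 189, 195, 194, 191]
t=3: [375, 374, 373, 375, 375, 375, 374, 377, 377, 375, 375, 376]
t=4: [165, 164, 164, 165, 165, 165, 164, 165, 165, 165, 165, 165]
t=5: [465, 465, 465, 465, 465, 465, 465, 465, 465, 465, 465, 465]
t=6: [435, 435, 435, 435, 435, 435, 435, 435, 435, 435, 435, 435]
t=7: [345, 345, 345, 345, 345, 345, 345, 345, 345, 345, 345, 345]
t=8: [75, 75, 75, 75, 75, 75, 75, 75, 75, 75, 75, 75]
t=9: [225, 225, 225, 225, 225, 225, 225, 225, 225, 225, 225, 225]
t=10: [285, 285, 285, 285, 285, 285, 285, 285, 285, 285, 285, 285]
t=11: [105, 105, 105, 105, 105, 105, 105, 105, 105, 105, 105, 105]
t=12: [315, 315, 315, 315, 315, 315, 315, 315, 315, 315, 315, 315]
t=13: [15, 15, 15, 15, 15, 15, 15, 15, 15, 15, 15, 15]
t=14: [45, 45, 45, 45, 45, 45, 45, 45, 45, 45, 45, 45]
t=15: [135, 135, 135, 135, 135, 135, 135, 135, 135, 135, 135, 135]
t=16: [405, 405, 405, 405, 405, 405, 405, 405, 405, 405, 405, 405]
t=17: [255, 255, 255, 255, 255, 255, 255, 255, 255, 255, 255, 255]
t=18: [195, 195, 195, 195, 195, 195, 195, 195, 195, 195, 195, 195]
t=19: [375, 375, 375, 375, 375, 375, 375, 375, 375, 375, 375, 375]
t=20: [165, 165, 165, 165, 165, 165, 165, 165, 165, 165, 165, 165]
t=21: [465, 465, 465, 465, 465, 465, 465, 465, 465, 465, 465, 465]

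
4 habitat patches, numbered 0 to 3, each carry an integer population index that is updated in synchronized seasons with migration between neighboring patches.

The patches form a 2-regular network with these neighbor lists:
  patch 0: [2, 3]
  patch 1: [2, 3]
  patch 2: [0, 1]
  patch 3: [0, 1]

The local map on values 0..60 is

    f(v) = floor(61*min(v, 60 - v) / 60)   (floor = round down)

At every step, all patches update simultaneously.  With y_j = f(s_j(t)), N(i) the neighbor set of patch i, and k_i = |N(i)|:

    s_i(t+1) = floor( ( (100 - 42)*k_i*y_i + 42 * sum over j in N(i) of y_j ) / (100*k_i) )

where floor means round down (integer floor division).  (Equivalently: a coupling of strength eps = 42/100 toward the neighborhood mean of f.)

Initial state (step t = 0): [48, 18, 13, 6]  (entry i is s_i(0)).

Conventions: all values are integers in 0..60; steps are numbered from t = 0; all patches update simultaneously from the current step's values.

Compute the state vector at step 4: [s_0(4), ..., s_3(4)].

Simulating step by step:
t=0: [48, 18, 13, 6]
t=1: [10, 14, 13, 9]
t=2: [10, 12, 12, 10]
t=3: [10, 11, 11, 10]
t=4: [10, 10, 10, 10]

Answer: [10, 10, 10, 10]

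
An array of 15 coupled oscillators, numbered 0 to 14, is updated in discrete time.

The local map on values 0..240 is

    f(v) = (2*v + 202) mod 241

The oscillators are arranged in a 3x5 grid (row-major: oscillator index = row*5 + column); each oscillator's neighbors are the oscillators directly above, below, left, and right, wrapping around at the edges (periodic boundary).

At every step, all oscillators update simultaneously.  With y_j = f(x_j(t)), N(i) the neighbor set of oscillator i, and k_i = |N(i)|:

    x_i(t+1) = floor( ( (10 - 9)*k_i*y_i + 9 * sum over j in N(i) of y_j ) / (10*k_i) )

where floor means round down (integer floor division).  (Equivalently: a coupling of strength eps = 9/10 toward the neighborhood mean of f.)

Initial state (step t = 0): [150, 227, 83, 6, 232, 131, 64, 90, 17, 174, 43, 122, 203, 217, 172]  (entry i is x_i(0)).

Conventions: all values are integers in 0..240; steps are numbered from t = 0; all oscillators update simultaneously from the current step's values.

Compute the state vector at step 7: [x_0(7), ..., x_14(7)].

Answer: [147, 97, 88, 88, 185, 150, 95, 94, 86, 188, 188, 86, 83, 127, 144]

Derivation:
t=0: [150, 227, 83, 6, 232, 131, 64, 90, 17, 174, 43, 122, 203, 217, 172]
t=1: [143, 116, 160, 179, 100, 72, 176, 144, 153, 165, 119, 118, 153, 159, 108]
t=2: [148, 90, 72, 67, 86, 84, 120, 37, 41, 110, 129, 129, 66, 72, 118]
t=3: [141, 135, 92, 96, 123, 151, 138, 102, 97, 131, 148, 169, 113, 106, 163]
t=4: [107, 122, 180, 168, 116, 109, 130, 179, 176, 119, 30, 156, 140, 139, 143]
t=5: [152, 134, 84, 137, 117, 156, 133, 91, 135, 121, 90, 103, 96, 54, 147]
t=6: [136, 145, 183, 163, 126, 137, 151, 180, 169, 126, 67, 185, 129, 149, 138]
t=7: [147, 97, 88, 88, 185, 150, 95, 94, 86, 188, 188, 86, 83, 127, 144]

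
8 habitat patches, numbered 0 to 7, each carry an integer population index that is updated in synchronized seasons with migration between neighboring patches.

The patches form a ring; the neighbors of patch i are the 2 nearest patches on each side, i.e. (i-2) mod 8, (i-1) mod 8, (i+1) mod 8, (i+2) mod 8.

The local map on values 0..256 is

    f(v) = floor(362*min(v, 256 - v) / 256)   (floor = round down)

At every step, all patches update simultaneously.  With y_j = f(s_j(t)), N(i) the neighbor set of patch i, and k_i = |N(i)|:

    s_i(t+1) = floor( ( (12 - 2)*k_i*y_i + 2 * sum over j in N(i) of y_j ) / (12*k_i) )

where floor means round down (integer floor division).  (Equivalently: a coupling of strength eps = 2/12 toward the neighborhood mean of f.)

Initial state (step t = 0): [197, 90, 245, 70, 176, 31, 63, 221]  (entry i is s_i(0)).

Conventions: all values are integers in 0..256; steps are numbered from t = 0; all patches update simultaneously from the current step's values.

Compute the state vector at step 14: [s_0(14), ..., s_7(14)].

Simulating step by step:
t=0: [197, 90, 245, 70, 176, 31, 63, 221]
t=1: [80, 116, 30, 94, 104, 50, 86, 55]
t=2: [111, 151, 58, 127, 137, 78, 117, 83]
t=3: [151, 145, 95, 170, 162, 117, 160, 121]
t=4: [148, 153, 134, 125, 133, 160, 138, 167]
t=5: [152, 146, 170, 172, 171, 139, 162, 129]
t=6: [146, 152, 123, 121, 122, 160, 135, 174]
t=7: [154, 148, 171, 168, 170, 138, 166, 121]
t=8: [143, 149, 122, 126, 123, 160, 130, 167]
t=9: [158, 152, 170, 174, 171, 139, 173, 130]
t=10: [138, 145, 122, 118, 121, 159, 122, 171]
t=11: [164, 156, 170, 164, 169, 140, 168, 126]
t=12: [131, 140, 122, 131, 124, 159, 128, 171]
t=13: [173, 163, 172, 173, 173, 141, 176, 127]
t=14: [120, 131, 118, 119, 118, 156, 118, 170]

Answer: [120, 131, 118, 119, 118, 156, 118, 170]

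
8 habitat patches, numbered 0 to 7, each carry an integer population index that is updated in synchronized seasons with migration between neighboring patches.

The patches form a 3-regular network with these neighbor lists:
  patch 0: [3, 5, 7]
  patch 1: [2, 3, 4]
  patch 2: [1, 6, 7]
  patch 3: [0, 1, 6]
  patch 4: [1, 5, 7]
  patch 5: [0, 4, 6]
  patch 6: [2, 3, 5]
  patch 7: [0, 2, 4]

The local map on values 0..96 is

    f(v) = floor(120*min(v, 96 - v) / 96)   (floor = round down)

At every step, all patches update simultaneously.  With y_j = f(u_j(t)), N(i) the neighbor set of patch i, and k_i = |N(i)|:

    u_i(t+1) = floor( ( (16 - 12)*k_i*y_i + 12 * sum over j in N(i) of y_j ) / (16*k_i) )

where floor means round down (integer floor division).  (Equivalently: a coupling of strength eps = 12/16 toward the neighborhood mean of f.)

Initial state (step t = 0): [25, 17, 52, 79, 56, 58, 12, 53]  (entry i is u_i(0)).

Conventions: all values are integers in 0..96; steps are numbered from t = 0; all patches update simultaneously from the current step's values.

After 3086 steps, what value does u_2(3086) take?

Simulating step by step:
t=0: [25, 17, 52, 79, 56, 58, 12, 53]
t=1: [38, 36, 36, 22, 42, 35, 34, 47]
t=2: [43, 42, 47, 40, 49, 46, 39, 50]
t=3: [54, 54, 53, 50, 56, 54, 53, 56]
t=4: [52, 53, 52, 53, 51, 51, 53, 51]
t=5: [55, 54, 54, 53, 55, 55, 54, 55]
t=6: [51, 52, 51, 52, 51, 51, 52, 51]
t=7: [55, 55, 55, 55, 55, 55, 55, 56]
t=8: [50, 51, 50, 51, 50, 51, 51, 50]
t=9: [56, 56, 56, 56, 56, 56, 56, 57]
t=10: [49, 50, 49, 50, 49, 50, 50, 49]
t=11: [57, 57, 57, 57, 57, 57, 57, 58]
t=12: [47, 48, 47, 48, 47, 48, 48, 47]
t=13: [59, 59, 59, 59, 59, 59, 59, 58]
t=14: [46, 46, 46, 46, 46, 46, 46, 46]
t=15: [57, 57, 57, 57, 57, 57, 57, 57]
t=16: [48, 48, 48, 48, 48, 48, 48, 48]
t=17: [60, 60, 60, 60, 60, 60, 60, 60]
t=18: [45, 45, 45, 45, 45, 45, 45, 45]
t=19: [56, 56, 56, 56, 56, 56, 56, 56]
t=20: [50, 50, 50, 50, 50, 50, 50, 50]
t=21: [57, 57, 57, 57, 57, 57, 57, 57]

Answer: u_2(3086) = 50
Key observation: The state at step 15, [57, 57, 57, 57, 57, 57, 57, 57], reappears at step 21: the system is in a cycle of period 6 from step 15 on.  Therefore the state at step 3086 equals the state at step 15 + ((3086 - 15) mod 6) = 20, which is [50, 50, 50, 50, 50, 50, 50, 50].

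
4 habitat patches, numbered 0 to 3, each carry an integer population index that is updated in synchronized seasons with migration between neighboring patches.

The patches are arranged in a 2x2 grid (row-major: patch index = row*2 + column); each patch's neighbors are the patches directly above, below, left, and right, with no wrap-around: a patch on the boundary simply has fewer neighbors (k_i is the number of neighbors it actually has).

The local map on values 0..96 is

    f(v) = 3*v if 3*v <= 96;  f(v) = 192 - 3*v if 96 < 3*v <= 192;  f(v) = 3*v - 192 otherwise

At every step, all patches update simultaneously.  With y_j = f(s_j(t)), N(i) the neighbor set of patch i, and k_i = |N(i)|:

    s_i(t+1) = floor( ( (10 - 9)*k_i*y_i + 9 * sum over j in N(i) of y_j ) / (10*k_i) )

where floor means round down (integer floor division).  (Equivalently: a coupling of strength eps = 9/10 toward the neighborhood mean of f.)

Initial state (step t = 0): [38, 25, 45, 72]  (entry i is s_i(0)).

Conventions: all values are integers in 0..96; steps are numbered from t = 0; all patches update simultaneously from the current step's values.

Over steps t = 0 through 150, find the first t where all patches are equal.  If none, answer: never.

Answer: never
Key observation: The state at step 9 reappears at step 15 — the system is in a cycle of period 6 from step 9 on.  No step 0..15 is synchronized, and the cycle repeats forever, so no step up to 150 (or ever) has all patches equal.

Derivation:
t=0: [38, 25, 45, 72]  (not all equal)
t=1: [67, 53, 51, 61]  (not all equal)
t=2: [33, 11, 12, 33]  (not all equal)
t=3: [40, 87, 87, 40]  (not all equal)
t=4: [69, 71, 71, 69]  (not all equal)
t=5: [20, 15, 15, 20]  (not all equal)
t=6: [46, 58, 58, 46]  (not all equal)
t=7: [21, 50, 50, 21]  (not all equal)
t=8: [44, 60, 60, 44]  (not all equal)
t=9: [16, 55, 55, 16]  (not all equal)
t=10: [29, 45, 45, 29]  (not all equal)
t=11: [60, 84, 84, 60]  (not all equal)
t=12: [55, 16, 16, 55]  (not all equal)
t=13: [45, 29, 29, 45]  (not all equal)
t=14: [84, 60, 60, 84]  (not all equal)
t=15: [16, 55, 55, 16]  (not all equal)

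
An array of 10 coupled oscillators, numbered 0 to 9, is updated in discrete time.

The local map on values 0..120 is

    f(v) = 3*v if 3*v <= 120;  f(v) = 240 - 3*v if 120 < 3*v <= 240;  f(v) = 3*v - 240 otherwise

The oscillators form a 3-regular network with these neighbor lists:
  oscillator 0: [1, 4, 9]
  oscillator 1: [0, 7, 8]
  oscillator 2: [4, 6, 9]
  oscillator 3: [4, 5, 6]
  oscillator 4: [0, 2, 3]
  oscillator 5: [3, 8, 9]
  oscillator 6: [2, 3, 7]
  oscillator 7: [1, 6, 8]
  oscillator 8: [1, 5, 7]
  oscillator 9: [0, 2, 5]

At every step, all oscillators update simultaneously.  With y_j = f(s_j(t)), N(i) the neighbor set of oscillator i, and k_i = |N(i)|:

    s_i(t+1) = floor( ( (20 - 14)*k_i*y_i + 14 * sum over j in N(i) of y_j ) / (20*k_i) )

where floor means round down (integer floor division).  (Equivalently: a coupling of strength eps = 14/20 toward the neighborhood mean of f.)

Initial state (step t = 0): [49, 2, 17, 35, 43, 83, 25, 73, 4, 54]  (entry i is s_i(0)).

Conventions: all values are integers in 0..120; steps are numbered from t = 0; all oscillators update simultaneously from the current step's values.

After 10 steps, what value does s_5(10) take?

Simulating step by step:
t=0: [49, 2, 17, 35, 43, 83, 25, 73, 4, 54]
t=1: [73, 31, 76, 77, 91, 48, 63, 28, 12, 59]
t=2: [50, 60, 37, 44, 19, 54, 39, 67, 74, 49]
t=3: [76, 52, 95, 91, 89, 74, 95, 57, 46, 93]
t=4: [38, 67, 39, 30, 29, 46, 47, 74, 70, 29]
t=5: [83, 49, 98, 94, 101, 78, 82, 44, 46, 103]
t=6: [55, 79, 48, 30, 43, 51, 49, 79, 78, 36]
t=7: [74, 20, 101, 94, 94, 73, 72, 24, 23, 92]
t=8: [37, 55, 42, 32, 41, 40, 48, 57, 56, 34]
t=9: [101, 81, 107, 106, 110, 99, 93, 77, 83, 111]
t=10: [62, 19, 76, 66, 78, 59, 50, 14, 18, 74]

Answer: s_5(10) = 59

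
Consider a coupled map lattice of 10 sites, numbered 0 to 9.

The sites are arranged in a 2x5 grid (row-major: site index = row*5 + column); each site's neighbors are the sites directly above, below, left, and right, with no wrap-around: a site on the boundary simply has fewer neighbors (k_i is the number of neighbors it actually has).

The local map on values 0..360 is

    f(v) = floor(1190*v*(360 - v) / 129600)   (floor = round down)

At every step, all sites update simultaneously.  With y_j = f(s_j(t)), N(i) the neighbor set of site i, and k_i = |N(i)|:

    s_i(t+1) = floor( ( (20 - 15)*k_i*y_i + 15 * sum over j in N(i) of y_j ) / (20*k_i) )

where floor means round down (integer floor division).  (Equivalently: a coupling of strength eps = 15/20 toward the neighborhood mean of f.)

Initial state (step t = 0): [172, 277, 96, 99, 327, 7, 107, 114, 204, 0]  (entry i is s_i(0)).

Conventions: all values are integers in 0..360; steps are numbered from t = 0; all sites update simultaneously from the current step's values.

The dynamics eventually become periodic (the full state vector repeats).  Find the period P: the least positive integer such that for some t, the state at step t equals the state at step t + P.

Simulating step by step:
t=0: [172, 277, 96, 99, 327, 7, 107, 114, 204, 0]
t=1: [161, 246, 234, 215, 113, 209, 184, 257, 196, 146]
t=2: [278, 279, 264, 276, 278, 293, 271, 276, 277, 278]
t=3: [197, 217, 215, 216, 210, 206, 205, 219, 211, 209]
t=4: [289, 288, 284, 287, 287, 292, 287, 287, 286, 288]
t=5: [186, 192, 193, 194, 191, 188, 189, 194, 192, 192]
t=6: [296, 296, 295, 295, 295, 296, 295, 295, 295, 296]
t=7: [173, 174, 175, 176, 174, 174, 174, 176, 175, 175]
t=8: [297, 297, 297, 297, 297, 297, 297, 297, 297, 297]
t=9: [171, 171, 171, 171, 171, 171, 171, 171, 171, 171]
t=10: [296, 296, 296, 296, 296, 296, 296, 296, 296, 296]
t=11: [173, 173, 173, 173, 173, 173, 173, 173, 173, 173]
t=12: [297, 297, 297, 297, 297, 297, 297, 297, 297, 297]

Answer: 4
Key observation: The state at step 8, [297, 297, 297, 297, 297, 297, 297, 297, 297, 297], reappears at step 12 — and no state repeats earlier — so the cycle the system enters has period 4.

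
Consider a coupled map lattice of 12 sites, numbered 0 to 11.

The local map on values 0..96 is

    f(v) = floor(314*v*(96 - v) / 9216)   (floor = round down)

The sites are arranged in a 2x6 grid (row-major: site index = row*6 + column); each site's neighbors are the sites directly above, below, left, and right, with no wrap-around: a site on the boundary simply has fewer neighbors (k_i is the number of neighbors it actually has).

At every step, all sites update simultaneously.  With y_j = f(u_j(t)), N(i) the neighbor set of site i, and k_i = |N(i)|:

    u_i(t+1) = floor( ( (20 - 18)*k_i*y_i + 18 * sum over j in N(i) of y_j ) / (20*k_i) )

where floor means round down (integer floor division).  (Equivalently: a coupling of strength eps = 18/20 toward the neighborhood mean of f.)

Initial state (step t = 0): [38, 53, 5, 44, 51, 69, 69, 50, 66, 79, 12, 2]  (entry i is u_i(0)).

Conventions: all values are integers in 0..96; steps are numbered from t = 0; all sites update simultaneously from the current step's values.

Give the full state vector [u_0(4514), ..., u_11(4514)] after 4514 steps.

Answer: [78, 78, 78, 78, 78, 78, 78, 78, 78, 78, 78, 78]
Key observation: The state at step 14, [78, 78, 78, 78, 78, 78, 78, 78, 78, 78, 78, 78], reappears at step 16: the system is in a cycle of period 2 from step 14 on.  Therefore the state at step 4514 equals the state at step 14 + ((4514 - 14) mod 2) = 14, which is [78, 78, 78, 78, 78, 78, 78, 78, 78, 78, 78, 78].

Derivation:
t=0: [38, 53, 5, 44, 51, 69, 69, 50, 66, 79, 12, 2]
t=1: [70, 58, 67, 49, 60, 44, 75, 69, 48, 57, 42, 44]
t=2: [63, 64, 75, 72, 76, 75, 61, 68, 69, 77, 75, 77]
t=3: [70, 63, 62, 51, 54, 50, 67, 67, 56, 57, 50, 52]
t=4: [67, 66, 74, 74, 77, 77, 64, 70, 71, 77, 76, 77]
t=5: [67, 61, 60, 51, 51, 49, 64, 65, 55, 54, 49, 49]
t=6: [70, 69, 75, 76, 78, 78, 67, 71, 73, 77, 77, 78]
t=7: [64, 58, 56, 49, 48, 47, 61, 61, 54, 52, 47, 47]
t=8: [73, 72, 76, 77, 78, 78, 70, 74, 75, 77, 77, 78]
t=9: [59, 54, 53, 49, 48, 47, 56, 57, 51, 50, 47, 47]
t=10: [76, 75, 77, 77, 78, 78, 74, 76, 76, 78, 78, 78]
t=11: [53, 50, 50, 47, 47, 47, 51, 52, 49, 48, 47, 47]
t=12: [77, 77, 78, 78, 78, 78, 77, 77, 77, 78, 78, 78]
t=13: [49, 48, 48, 47, 47, 47, 49, 49, 47, 47, 47, 47]
t=14: [78, 78, 78, 78, 78, 78, 78, 78, 78, 78, 78, 78]
t=15: [47, 47, 47, 47, 47, 47, 47, 47, 47, 47, 47, 47]
t=16: [78, 78, 78, 78, 78, 78, 78, 78, 78, 78, 78, 78]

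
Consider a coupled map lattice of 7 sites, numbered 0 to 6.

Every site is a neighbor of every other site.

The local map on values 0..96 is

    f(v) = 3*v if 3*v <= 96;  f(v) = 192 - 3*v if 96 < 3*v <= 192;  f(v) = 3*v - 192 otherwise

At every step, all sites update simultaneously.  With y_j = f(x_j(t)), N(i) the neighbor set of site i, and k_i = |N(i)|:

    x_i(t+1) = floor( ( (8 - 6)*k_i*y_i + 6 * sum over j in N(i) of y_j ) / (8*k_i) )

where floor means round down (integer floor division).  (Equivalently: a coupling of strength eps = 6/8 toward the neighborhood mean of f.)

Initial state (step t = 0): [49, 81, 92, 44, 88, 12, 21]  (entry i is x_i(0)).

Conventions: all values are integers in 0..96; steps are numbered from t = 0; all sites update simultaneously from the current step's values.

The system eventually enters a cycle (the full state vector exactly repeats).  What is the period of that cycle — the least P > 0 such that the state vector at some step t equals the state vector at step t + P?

Answer: 16
Key observation: The state at step 3, [51, 51, 51, 51, 51, 51, 51], reappears at step 19 — and no state repeats earlier — so the cycle the system enters has period 16.

Derivation:
t=0: [49, 81, 92, 44, 88, 12, 21]
t=1: [57, 57, 61, 58, 60, 55, 59]
t=2: [18, 18, 16, 17, 16, 18, 17]
t=3: [51, 51, 51, 51, 51, 51, 51]
t=4: [39, 39, 39, 39, 39, 39, 39]
t=5: [75, 75, 75, 75, 75, 75, 75]
t=6: [33, 33, 33, 33, 33, 33, 33]
t=7: [93, 93, 93, 93, 93, 93, 93]
t=8: [87, 87, 87, 87, 87, 87, 87]
t=9: [69, 69, 69, 69, 69, 69, 69]
t=10: [15, 15, 15, 15, 15, 15, 15]
t=11: [45, 45, 45, 45, 45, 45, 45]
t=12: [57, 57, 57, 57, 57, 57, 57]
t=13: [21, 21, 21, 21, 21, 21, 21]
t=14: [63, 63, 63, 63, 63, 63, 63]
t=15: [3, 3, 3, 3, 3, 3, 3]
t=16: [9, 9, 9, 9, 9, 9, 9]
t=17: [27, 27, 27, 27, 27, 27, 27]
t=18: [81, 81, 81, 81, 81, 81, 81]
t=19: [51, 51, 51, 51, 51, 51, 51]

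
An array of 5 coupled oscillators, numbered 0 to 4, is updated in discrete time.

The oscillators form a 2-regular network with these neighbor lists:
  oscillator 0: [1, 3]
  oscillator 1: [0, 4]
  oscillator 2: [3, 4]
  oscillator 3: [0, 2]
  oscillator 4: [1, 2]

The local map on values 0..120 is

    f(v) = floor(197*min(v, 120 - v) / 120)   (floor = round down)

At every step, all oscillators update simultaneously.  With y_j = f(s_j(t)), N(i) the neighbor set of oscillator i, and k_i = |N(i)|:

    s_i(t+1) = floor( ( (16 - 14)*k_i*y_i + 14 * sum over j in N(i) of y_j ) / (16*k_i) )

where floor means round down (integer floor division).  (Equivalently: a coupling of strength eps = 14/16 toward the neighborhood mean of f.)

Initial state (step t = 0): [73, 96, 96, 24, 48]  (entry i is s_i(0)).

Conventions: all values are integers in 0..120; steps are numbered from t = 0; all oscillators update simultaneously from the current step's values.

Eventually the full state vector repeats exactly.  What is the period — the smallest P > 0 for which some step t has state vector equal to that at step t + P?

Answer: 7
Key observation: The state at step 43, [85, 85, 85, 85, 85], reappears at step 50 — and no state repeats earlier — so the cycle the system enters has period 7.

Derivation:
t=0: [73, 96, 96, 24, 48]
t=1: [43, 72, 56, 55, 43]
t=2: [82, 71, 81, 81, 82]
t=3: [70, 64, 63, 63, 70]
t=4: [90, 83, 88, 88, 90]
t=5: [55, 50, 50, 50, 55]
t=6: [83, 89, 85, 85, 83]
t=7: [54, 58, 58, 58, 54]
t=8: [94, 88, 91, 91, 94]
t=9: [48, 43, 44, 44, 48]
t=10: [71, 77, 74, 74, 71]
t=11: [73, 78, 77, 77, 73]
t=12: [70, 75, 73, 73, 70]
t=13: [75, 80, 79, 79, 75]
t=14: [66, 72, 69, 69, 66]
t=15: [81, 86, 85, 85, 81]
t=16: [57, 62, 60, 60, 57]
t=17: [96, 93, 95, 95, 96]
t=18: [42, 39, 40, 40, 42]
t=19: [64, 67, 66, 66, 64]
t=20: [87, 90, 89, 89, 87]
t=21: [50, 53, 51, 51, 50]
t=22: [84, 82, 82, 82, 84]
t=23: [61, 59, 60, 60, 61]
t=24: [96, 96, 97, 97, 96]
t=25: [38, 39, 37, 37, 38]
t=26: [62, 62, 60, 60, 62]
t=27: [96, 95, 96, 96, 96]
t=28: [39, 39, 39, 39, 39]
t=29: [64, 64, 64, 64, 64]
t=30: [91, 91, 91, 91, 91]
t=31: [47, 47, 47, 47, 47]
t=32: [77, 77, 77, 77, 77]
t=33: [70, 70, 70, 70, 70]
t=34: [82, 82, 82, 82, 82]
t=35: [62, 62, 62, 62, 62]
t=36: [95, 95, 95, 95, 95]
t=37: [41, 41, 41, 41, 41]
t=38: [67, 67, 67, 67, 67]
t=39: [87, 87, 87, 87, 87]
t=40: [54, 54, 54, 54, 54]
t=41: [88, 88, 88, 88, 88]
t=42: [52, 52, 52, 52, 52]
t=43: [85, 85, 85, 85, 85]
t=44: [57, 57, 57, 57, 57]
t=45: [93, 93, 93, 93, 93]
t=46: [44, 44, 44, 44, 44]
t=47: [72, 72, 72, 72, 72]
t=48: [78, 78, 78, 78, 78]
t=49: [68, 68, 68, 68, 68]
t=50: [85, 85, 85, 85, 85]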